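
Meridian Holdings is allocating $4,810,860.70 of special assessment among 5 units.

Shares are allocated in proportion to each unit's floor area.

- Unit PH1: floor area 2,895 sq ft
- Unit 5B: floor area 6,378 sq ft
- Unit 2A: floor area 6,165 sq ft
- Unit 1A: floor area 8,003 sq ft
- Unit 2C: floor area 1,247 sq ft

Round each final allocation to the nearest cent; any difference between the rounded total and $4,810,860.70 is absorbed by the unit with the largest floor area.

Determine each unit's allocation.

Unit PH1: $564,138.11 | Unit 5B: $1,242,857.65 | Unit 2A: $1,201,351.11 | Unit 1A: $1,559,515.48 | Unit 2C: $242,998.35

Combined floor area = 2,895 + 6,378 + 6,165 + 8,003 + 1,247 = 24,688.
Unrounded shares: Unit PH1 564,138.1127; Unit 5B 1,242,857.6452; Unit 2A 1,201,351.1105; Unit 1A 1,559,515.4805; Unit 2C 242,998.3511.
Rounded to nearest cent: Unit PH1 $564,138.11; Unit 5B $1,242,857.65; Unit 2A $1,201,351.11; Unit 1A $1,559,515.48; Unit 2C $242,998.35. Sum = $4,810,860.70.
Sum already equals the total — no adjustment.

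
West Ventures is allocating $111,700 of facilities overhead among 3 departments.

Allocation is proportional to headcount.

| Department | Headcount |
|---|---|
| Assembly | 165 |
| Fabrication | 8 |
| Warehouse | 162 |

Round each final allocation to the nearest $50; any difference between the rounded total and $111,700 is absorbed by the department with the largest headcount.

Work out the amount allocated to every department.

Total headcount = 165 + 8 + 162 = 335.
Unrounded shares: Assembly 55,016.42; Fabrication 2,667.46; Warehouse 54,016.12.
Rounded to nearest $50: Assembly $55,000; Fabrication $2,650; Warehouse $54,000. Sum = $111,650.
Difference $111,700 − $111,650 = +$50 applied to largest headcount (Assembly): Assembly becomes $55,050.

Assembly: $55,050; Fabrication: $2,650; Warehouse: $54,000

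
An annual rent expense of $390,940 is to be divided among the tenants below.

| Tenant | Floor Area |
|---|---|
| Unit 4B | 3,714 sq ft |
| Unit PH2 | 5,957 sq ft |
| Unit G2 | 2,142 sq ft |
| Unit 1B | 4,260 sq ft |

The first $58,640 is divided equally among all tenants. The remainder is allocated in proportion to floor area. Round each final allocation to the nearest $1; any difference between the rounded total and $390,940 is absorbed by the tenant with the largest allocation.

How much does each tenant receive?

First tranche $58,640 split equally: $14,660 each.
Remainder $332,300 by floor area (total 16,073): Unit 4B 76,784.81 → $76,785; Unit PH2 123,157.54 → $123,158; Unit G2 44,284.61 → $44,285; Unit 1B 88,073.04 → $88,073.
Rounding difference −$1 on remainder applied to Unit PH2.
Totals: Unit 4B $14,660 + $76,785 = $91,445; Unit PH2 $14,660 + $123,157 = $137,817; Unit G2 $14,660 + $44,285 = $58,945; Unit 1B $14,660 + $88,073 = $102,733.

Unit 4B: $91,445; Unit PH2: $137,817; Unit G2: $58,945; Unit 1B: $102,733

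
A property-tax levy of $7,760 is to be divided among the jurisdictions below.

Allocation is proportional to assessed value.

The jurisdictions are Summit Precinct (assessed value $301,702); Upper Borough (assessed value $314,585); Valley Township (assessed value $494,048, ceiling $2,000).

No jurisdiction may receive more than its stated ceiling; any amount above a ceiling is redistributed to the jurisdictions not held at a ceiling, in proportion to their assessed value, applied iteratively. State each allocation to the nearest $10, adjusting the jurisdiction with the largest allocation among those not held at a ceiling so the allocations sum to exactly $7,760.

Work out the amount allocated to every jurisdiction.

Summit Precinct: $2,820; Upper Borough: $2,940; Valley Township: $2,000

Combined assessed value = 1,110,335.
Proportional shares (ignoring caps): Summit Precinct 2,108.56; Upper Borough 2,198.60; Valley Township 3,452.84.
Cap binds for Valley Township ($2,000); residual $5,760 reallocated over remaining assessed value 616,287.
Redistributed shares: Summit Precinct 2,819.80 → $2,820; Upper Borough 2,940.20 → $2,940.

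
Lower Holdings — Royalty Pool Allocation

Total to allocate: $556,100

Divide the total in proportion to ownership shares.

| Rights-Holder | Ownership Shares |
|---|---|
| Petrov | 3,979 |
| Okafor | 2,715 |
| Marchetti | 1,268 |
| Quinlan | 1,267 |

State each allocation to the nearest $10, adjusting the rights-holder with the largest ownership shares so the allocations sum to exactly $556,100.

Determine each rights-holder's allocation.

Ownership shares total: 9,229.
Raw shares: Petrov 3,979/9,229 × $556,100 = 239,757.49; Okafor 2,715/9,229 × $556,100 = 163,594.27; Marchetti 1,268/9,229 × $556,100 = 76,404.25; Quinlan 1,267/9,229 × $556,100 = 76,343.99.
Rounded to nearest $10: Petrov $239,760; Okafor $163,590; Marchetti $76,400; Quinlan $76,340. Sum = $556,090.
Difference $556,100 − $556,090 = +$10 applied to largest ownership shares (Petrov): Petrov becomes $239,770.

Petrov: $239,770 · Okafor: $163,590 · Marchetti: $76,400 · Quinlan: $76,340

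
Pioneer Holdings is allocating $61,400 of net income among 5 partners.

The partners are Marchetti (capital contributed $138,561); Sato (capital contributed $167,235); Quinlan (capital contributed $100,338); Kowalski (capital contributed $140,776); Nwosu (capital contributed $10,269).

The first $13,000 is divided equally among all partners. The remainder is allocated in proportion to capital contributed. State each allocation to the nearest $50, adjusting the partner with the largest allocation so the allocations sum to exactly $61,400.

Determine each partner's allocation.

$13,000 shared equally gives $2,600 per partner.
Remainder $48,400 by capital contributed (total 557,179): Marchetti 12,036.26 → $12,050; Sato 14,527.06 → $14,550; Quinlan 8,715.98 → $8,700; Kowalski 12,228.67 → $12,250; Nwosu 892.03 → $900.
Rounding difference −$50 on remainder applied to Sato.
Totals: Marchetti $2,600 + $12,050 = $14,650; Sato $2,600 + $14,500 = $17,100; Quinlan $2,600 + $8,700 = $11,300; Kowalski $2,600 + $12,250 = $14,850; Nwosu $2,600 + $900 = $3,500.

Marchetti: $14,650 | Sato: $17,100 | Quinlan: $11,300 | Kowalski: $14,850 | Nwosu: $3,500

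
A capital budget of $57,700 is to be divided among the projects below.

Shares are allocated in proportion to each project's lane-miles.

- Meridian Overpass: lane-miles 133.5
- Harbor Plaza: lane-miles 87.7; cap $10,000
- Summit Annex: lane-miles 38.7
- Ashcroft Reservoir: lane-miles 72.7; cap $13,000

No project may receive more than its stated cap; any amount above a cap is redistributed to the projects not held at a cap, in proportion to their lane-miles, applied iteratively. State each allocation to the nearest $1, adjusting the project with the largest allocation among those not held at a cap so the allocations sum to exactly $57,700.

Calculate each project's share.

Meridian Overpass: $26,902 | Harbor Plaza: $10,000 | Summit Annex: $7,798 | Ashcroft Reservoir: $13,000

Combined lane-miles = 332.6.
Proportional shares (ignoring caps): Meridian Overpass 23,159.80; Harbor Plaza 15,214.34; Summit Annex 6,713.74; Ashcroft Reservoir 12,612.12.
Cap binds for Harbor Plaza ($10,000); balance $47,700 reallocated over remaining lane-miles 244.9.
Cap binds for Ashcroft Reservoir ($13,000); balance $34,700 reallocated over remaining lane-miles 172.2.
Remaining shares: Meridian Overpass 26,901.57 → $26,902; Summit Annex 7,798.43 → $7,798.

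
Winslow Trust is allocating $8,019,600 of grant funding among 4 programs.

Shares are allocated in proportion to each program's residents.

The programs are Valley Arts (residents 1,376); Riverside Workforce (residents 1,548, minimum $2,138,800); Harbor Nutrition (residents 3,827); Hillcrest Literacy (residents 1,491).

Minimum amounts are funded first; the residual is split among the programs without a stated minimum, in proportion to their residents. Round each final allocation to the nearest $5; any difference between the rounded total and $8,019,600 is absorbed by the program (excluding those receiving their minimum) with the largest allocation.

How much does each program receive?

Valley Arts: $1,208,840; Riverside Workforce: $2,138,800; Harbor Nutrition: $3,362,090; Hillcrest Literacy: $1,309,870

Minimums first: Riverside Workforce $2,138,800. Remaining pool $5,880,800.
Remaining pool split over remaining residents 6,694: Valley Arts 1,208,840.87 → $1,208,840; Harbor Nutrition 3,362,088.68 → $3,362,090; Hillcrest Literacy 1,309,870.45 → $1,309,870.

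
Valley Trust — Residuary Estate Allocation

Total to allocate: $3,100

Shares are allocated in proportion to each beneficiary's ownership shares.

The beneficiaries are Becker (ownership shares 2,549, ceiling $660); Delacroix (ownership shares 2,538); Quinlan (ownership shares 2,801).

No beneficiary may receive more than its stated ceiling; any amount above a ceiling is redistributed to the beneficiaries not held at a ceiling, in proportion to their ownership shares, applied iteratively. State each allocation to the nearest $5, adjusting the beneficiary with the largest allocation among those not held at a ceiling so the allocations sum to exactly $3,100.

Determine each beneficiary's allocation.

Ownership shares total: 7,888.
Pro-rata shares before constraints: Becker 1,001.76; Delacroix 997.44; Quinlan 1,100.80.
Held at cap: Becker ($660); residual $2,440 reallocated over remaining ownership shares 5,339.
Shares after redistribution: Delacroix 1,159.90 → $1,160; Quinlan 1,280.10 → $1,280.

Becker: $660 · Delacroix: $1,160 · Quinlan: $1,280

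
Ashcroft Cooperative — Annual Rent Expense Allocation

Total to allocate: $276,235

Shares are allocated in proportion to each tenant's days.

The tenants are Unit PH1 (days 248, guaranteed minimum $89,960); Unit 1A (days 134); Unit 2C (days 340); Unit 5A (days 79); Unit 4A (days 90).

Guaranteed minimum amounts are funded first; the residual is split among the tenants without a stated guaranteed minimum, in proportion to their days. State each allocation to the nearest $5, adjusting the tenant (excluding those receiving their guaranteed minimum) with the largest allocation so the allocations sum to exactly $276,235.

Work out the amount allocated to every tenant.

Fund the minimums — Unit PH1 $89,960. Balance $186,275.
Balance split over remaining days 643: Unit 1A 38,819.36 → $38,820; Unit 2C 98,496.89 → $98,495; Unit 5A 22,886.04 → $22,885; Unit 4A 26,072.71 → $26,075.

Unit PH1: $89,960; Unit 1A: $38,820; Unit 2C: $98,495; Unit 5A: $22,885; Unit 4A: $26,075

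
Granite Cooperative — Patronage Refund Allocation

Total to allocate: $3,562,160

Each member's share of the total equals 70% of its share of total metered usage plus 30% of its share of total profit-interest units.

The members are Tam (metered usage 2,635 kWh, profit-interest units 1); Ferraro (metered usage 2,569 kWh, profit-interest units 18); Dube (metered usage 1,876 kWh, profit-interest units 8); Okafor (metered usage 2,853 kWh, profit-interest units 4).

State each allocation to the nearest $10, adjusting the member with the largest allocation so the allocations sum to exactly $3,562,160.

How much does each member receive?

Metered usage total 9,933; profit-interest units total 31.
Blended shares (70% metered usage + 30% profit-interest units): Tam 0.1954; Ferraro 0.3552; Dube 0.2096; Okafor 0.2398.
Proportional shares: Tam 695,944.79; Ferraro 1,265,409.38; Dube 746,718.27; Okafor 854,087.56.
Rounded to nearest $10: Tam $695,940; Ferraro $1,265,410; Dube $746,720; Okafor $854,090. Sum = $3,562,160.
Sum already equals the total — no adjustment.

Tam: $695,940 | Ferraro: $1,265,410 | Dube: $746,720 | Okafor: $854,090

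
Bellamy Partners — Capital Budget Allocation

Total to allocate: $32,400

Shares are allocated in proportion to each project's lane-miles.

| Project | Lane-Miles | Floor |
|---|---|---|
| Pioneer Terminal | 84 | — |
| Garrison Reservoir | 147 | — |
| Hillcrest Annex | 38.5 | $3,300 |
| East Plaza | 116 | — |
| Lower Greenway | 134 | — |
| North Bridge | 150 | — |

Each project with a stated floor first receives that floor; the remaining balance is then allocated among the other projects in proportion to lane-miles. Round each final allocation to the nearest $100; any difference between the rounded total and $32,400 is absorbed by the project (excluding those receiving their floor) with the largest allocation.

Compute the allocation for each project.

Pioneer Terminal: $3,900 · Garrison Reservoir: $6,800 · Hillcrest Annex: $3,300 · East Plaza: $5,300 · Lower Greenway: $6,200 · North Bridge: $6,900

Minimums first: Hillcrest Annex $3,300. Remaining pool $29,100.
Remaining pool split over remaining lane-miles 631: Pioneer Terminal 3,873.85 → $3,900; Garrison Reservoir 6,779.24 → $6,800; East Plaza 5,349.60 → $5,300; Lower Greenway 6,179.71 → $6,200; North Bridge 6,917.59 → $6,900.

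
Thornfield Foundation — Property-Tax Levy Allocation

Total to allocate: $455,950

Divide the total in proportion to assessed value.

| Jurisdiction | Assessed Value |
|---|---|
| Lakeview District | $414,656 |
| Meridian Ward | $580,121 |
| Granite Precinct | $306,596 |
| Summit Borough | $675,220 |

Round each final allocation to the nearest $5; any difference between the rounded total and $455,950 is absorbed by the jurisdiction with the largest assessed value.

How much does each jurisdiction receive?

Lakeview District: $95,650 · Meridian Ward: $133,820 · Granite Precinct: $70,725 · Summit Borough: $155,755

Sum of assessed value: 414,656 + 580,121 + 306,596 + 675,220 = 1,976,593.
Pro-rata amounts: Lakeview District 95,650.65; Meridian Ward 133,819.24; Granite Precinct 70,723.94; Summit Borough 155,756.17.
Rounded to nearest $5: Lakeview District $95,650; Meridian Ward $133,820; Granite Precinct $70,725; Summit Borough $155,755. Sum = $455,950.
Rounded total matches; no reconciliation needed.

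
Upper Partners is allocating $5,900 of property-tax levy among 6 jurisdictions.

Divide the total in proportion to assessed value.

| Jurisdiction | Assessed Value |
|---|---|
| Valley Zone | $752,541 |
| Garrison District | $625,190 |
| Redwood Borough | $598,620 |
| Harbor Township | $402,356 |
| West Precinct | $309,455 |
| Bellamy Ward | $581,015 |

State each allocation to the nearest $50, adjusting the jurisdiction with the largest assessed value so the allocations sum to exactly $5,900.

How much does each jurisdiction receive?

Total assessed value = 3,269,177.
Raw shares: Valley Zone 752,541/3,269,177 × $5,900 = 1,358.14; Garrison District 625,190/3,269,177 × $5,900 = 1,128.30; Redwood Borough 598,620/3,269,177 × $5,900 = 1,080.35; Harbor Township 402,356/3,269,177 × $5,900 = 726.15; West Precinct 309,455/3,269,177 × $5,900 = 558.48; Bellamy Ward 581,015/3,269,177 × $5,900 = 1,048.58.
After rounding ($50): Valley Zone $1,350; Garrison District $1,150; Redwood Borough $1,100; Harbor Township $750; West Precinct $550; Bellamy Ward $1,050. Sum = $5,950.
Difference $5,900 − $5,950 = −$50 applied to largest assessed value (Valley Zone): Valley Zone becomes $1,300.

Valley Zone: $1,300 | Garrison District: $1,150 | Redwood Borough: $1,100 | Harbor Township: $750 | West Precinct: $550 | Bellamy Ward: $1,050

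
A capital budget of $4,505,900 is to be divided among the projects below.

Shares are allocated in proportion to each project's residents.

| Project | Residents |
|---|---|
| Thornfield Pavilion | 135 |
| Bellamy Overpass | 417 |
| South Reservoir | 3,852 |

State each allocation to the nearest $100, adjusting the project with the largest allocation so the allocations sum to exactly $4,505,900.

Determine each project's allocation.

Combined residents = 4,404.
Raw shares: Thornfield Pavilion 135/4,404 × $4,505,900 = 138,123.64; Bellamy Overpass 417/4,404 × $4,505,900 = 426,648.57; South Reservoir 3,852/4,404 × $4,505,900 = 3,941,127.79.
After rounding ($100): Thornfield Pavilion $138,100; Bellamy Overpass $426,600; South Reservoir $3,941,100. Sum = $4,505,800.
Difference $4,505,900 − $4,505,800 = +$100 applied to largest allocation (South Reservoir): South Reservoir becomes $3,941,200.

Thornfield Pavilion: $138,100 | Bellamy Overpass: $426,600 | South Reservoir: $3,941,200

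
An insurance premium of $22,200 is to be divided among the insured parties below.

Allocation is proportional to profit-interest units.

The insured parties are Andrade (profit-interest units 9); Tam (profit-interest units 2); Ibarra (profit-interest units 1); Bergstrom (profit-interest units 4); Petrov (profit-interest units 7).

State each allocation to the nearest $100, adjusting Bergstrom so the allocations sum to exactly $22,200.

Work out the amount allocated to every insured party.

Sum of profit-interest units: 23.
Raw shares: Andrade 9/23 × $22,200 = 8,686.96; Tam 2/23 × $22,200 = 1,930.43; Ibarra 1/23 × $22,200 = 965.22; Bergstrom 4/23 × $22,200 = 3,860.87; Petrov 7/23 × $22,200 = 6,756.52.
At nearest $100: Andrade $8,700; Tam $1,900; Ibarra $1,000; Bergstrom $3,900; Petrov $6,800. Sum = $22,300.
Difference $22,200 − $22,300 = −$100 applied to Bergstrom: Bergstrom becomes $3,800.

Andrade: $8,700 · Tam: $1,900 · Ibarra: $1,000 · Bergstrom: $3,800 · Petrov: $6,800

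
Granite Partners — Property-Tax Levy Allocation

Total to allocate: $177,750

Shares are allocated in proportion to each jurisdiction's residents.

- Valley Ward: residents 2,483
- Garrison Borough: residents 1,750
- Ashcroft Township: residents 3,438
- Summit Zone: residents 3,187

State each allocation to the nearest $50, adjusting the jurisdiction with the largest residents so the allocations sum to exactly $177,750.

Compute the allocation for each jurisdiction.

Valley Ward: $40,650 · Garrison Borough: $28,650 · Ashcroft Township: $56,300 · Summit Zone: $52,150

Sum of residents: 2,483 + 1,750 + 3,438 + 3,187 = 10,858.
Unrounded shares: Valley Ward 40,647.75; Garrison Borough 28,648.23; Ashcroft Township 56,281.50; Summit Zone 52,172.52.
After rounding ($50): Valley Ward $40,650; Garrison Borough $28,650; Ashcroft Township $56,300; Summit Zone $52,150. Sum = $177,750.
Rounded total matches; no reconciliation needed.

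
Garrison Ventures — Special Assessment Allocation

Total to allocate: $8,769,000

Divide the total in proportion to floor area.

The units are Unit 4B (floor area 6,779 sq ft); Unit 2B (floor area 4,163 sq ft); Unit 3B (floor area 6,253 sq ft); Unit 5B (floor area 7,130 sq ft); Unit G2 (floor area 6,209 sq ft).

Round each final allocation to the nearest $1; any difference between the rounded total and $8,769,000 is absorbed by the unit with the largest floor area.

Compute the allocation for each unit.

Floor area total: 30,534.
Proportional shares: Unit 4B 6,779/30,534 × $8,769,000 = 1,946,847.81; Unit 2B 4,163/30,534 × $8,769,000 = 1,195,563.86; Unit 3B 6,253/30,534 × $8,769,000 = 1,795,786.89; Unit 5B 7,130/30,534 × $8,769,000 = 2,047,650.82; Unit G2 6,209/30,534 × $8,769,000 = 1,783,150.62.
After rounding ($1): Unit 4B $1,946,848; Unit 2B $1,195,564; Unit 3B $1,795,787; Unit 5B $2,047,651; Unit G2 $1,783,151. Sum = $8,769,001.
Difference $8,769,000 − $8,769,001 = −$1 applied to largest floor area (Unit 5B): Unit 5B becomes $2,047,650.

Unit 4B: $1,946,848 · Unit 2B: $1,195,564 · Unit 3B: $1,795,787 · Unit 5B: $2,047,650 · Unit G2: $1,783,151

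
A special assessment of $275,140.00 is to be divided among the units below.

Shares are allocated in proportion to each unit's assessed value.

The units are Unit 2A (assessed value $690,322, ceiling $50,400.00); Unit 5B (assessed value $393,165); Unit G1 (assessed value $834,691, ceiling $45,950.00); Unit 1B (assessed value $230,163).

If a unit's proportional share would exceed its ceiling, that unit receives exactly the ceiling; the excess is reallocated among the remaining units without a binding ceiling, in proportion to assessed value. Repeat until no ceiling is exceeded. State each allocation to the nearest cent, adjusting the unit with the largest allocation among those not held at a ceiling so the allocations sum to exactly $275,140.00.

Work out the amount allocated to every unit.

Total assessed value = 2,148,341.
Pro-rata shares before constraints: Unit 2A 88,410.1710; Unit 5B 50,353.0017; Unit G1 106,899.6410; Unit 1B 29,477.1863.
Capped: Unit 2A ($50,400.00), Unit G1 ($45,950.00); balance $178,790.00 reallocated over remaining assessed value 623,328.
Redistributed shares: Unit 5B 112,772.0403 → $112,772.04; Unit 1B 66,017.9597 → $66,017.96.

Unit 2A: $50,400.00; Unit 5B: $112,772.04; Unit G1: $45,950.00; Unit 1B: $66,017.96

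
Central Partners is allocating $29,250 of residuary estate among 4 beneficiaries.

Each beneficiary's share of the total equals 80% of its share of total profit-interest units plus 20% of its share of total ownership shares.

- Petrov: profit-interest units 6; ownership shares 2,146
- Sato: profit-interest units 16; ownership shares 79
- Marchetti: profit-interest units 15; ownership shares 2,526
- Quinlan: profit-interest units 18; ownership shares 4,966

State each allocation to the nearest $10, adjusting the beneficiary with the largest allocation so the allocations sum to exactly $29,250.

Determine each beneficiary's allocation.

Petrov: $3,840 | Sato: $6,850 | Marchetti: $7,900 | Quinlan: $10,660

Totals — profit-interest units 55, ownership shares 9,717.
Combined weights (80% profit-interest units + 20% ownership shares): Petrov 0.1314; Sato 0.2344; Marchetti 0.2702; Quinlan 0.3640.
Raw shares: Petrov 3,844.70; Sato 6,854.83; Marchetti 7,902.57; Quinlan 10,647.90.
Rounded to nearest $10: Petrov $3,840; Sato $6,850; Marchetti $7,900; Quinlan $10,650. Sum = $29,240.
Difference $29,250 − $29,240 = +$10 applied to largest allocation (Quinlan): Quinlan becomes $10,660.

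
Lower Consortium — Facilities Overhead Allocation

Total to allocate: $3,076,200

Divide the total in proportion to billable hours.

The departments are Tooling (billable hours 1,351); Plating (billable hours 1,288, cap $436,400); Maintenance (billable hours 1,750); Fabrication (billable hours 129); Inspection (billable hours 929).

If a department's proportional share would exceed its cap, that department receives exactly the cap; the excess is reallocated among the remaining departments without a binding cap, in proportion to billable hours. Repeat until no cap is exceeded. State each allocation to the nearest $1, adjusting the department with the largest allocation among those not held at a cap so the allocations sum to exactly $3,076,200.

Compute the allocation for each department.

Tooling: $857,507; Plating: $436,400; Maintenance: $1,110,759; Fabrication: $81,879; Inspection: $589,655

Total billable hours = 5,447.
Unconstrained shares: Tooling 762,978.92; Plating 727,399.60; Maintenance 988,314.67; Fabrication 72,852.91; Inspection 524,653.90.
Capped: Plating ($436,400); residual $2,639,800 reallocated over remaining billable hours 4,159.
Redistributed shares: Tooling 857,506.56 → $857,507; Maintenance 1,110,759.80 → $1,110,760; Fabrication 81,878.87 → $81,879; Inspection 589,654.77 → $589,655.
Rounding difference −$1 applied to Maintenance → $1,110,759.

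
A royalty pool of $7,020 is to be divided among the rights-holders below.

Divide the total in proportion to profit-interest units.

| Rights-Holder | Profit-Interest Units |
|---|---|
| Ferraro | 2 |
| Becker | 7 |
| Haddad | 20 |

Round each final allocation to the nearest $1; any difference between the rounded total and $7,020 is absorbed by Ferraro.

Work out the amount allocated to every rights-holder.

Profit-interest units total: 29.
Pro-rata amounts: Ferraro 2/29 × $7,020 = 484.14; Becker 7/29 × $7,020 = 1,694.48; Haddad 20/29 × $7,020 = 4,841.38.
After rounding ($1): Ferraro $484; Becker $1,694; Haddad $4,841. Sum = $7,019.
Difference $7,020 − $7,019 = +$1 applied to Ferraro: Ferraro becomes $485.

Ferraro: $485 | Becker: $1,694 | Haddad: $4,841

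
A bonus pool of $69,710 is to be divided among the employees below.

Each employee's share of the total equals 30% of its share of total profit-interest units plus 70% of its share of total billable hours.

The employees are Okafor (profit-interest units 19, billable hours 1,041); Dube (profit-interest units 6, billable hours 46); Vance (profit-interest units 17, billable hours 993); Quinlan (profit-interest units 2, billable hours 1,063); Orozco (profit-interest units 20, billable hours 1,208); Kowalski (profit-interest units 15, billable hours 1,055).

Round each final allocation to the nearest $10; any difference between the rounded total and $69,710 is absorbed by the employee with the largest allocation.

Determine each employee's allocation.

Okafor: $14,430 | Dube: $2,000 | Vance: $13,460 | Quinlan: $10,120 | Orozco: $16,210 | Kowalski: $13,490

Profit-interest units total 79; billable hours total 5,406.
Blended shares (30% profit-interest units + 70% billable hours): Okafor 0.2069; Dube 0.0287; Vance 0.1931; Quinlan 0.1452; Orozco 0.2324; Kowalski 0.1936.
Raw shares: Okafor 14,426.25; Dube 2,003.55; Vance 13,463.53; Quinlan 10,124.56; Orozco 16,198.38; Kowalski 13,493.73.
After rounding ($10): Okafor $14,430; Dube $2,000; Vance $13,460; Quinlan $10,120; Orozco $16,200; Kowalski $13,490. Sum = $69,700.
Difference $69,710 − $69,700 = +$10 applied to largest allocation (Orozco): Orozco becomes $16,210.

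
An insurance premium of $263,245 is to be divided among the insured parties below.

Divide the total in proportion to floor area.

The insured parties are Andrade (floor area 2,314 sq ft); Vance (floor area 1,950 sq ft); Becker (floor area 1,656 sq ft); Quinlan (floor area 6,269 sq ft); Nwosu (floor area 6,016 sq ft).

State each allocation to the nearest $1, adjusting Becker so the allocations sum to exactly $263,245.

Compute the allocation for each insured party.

Andrade: $33,461; Vance: $28,197; Becker: $23,945; Quinlan: $90,650; Nwosu: $86,992

Total floor area = 18,205.
Pro-rata amounts: Andrade 2,314/18,205 × $263,245 = 33,460.53; Vance 1,950/18,205 × $263,245 = 28,197.07; Becker 1,656/18,205 × $263,245 = 23,945.82; Quinlan 6,269/18,205 × $263,245 = 90,649.98; Nwosu 6,016/18,205 × $263,245 = 86,991.59.
Rounded to nearest $1: Andrade $33,461; Vance $28,197; Becker $23,946; Quinlan $90,650; Nwosu $86,992. Sum = $263,246.
Difference $263,245 − $263,246 = −$1 applied to Becker: Becker becomes $23,945.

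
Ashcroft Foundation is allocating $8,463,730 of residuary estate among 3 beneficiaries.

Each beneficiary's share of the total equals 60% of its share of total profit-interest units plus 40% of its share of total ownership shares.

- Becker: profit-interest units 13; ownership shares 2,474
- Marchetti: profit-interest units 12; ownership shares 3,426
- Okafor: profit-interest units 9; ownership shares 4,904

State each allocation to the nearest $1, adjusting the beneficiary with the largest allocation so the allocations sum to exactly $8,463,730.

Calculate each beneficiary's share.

Profit-interest units total 34; ownership shares total 10,804.
Combined weights (60% profit-interest units + 40% ownership shares): Becker 0.3210; Marchetti 0.3386; Okafor 0.3404.
Raw shares: Becker 2,716,920.55; Marchetti 2,865,874.98; Okafor 2,880,934.47.
After rounding ($1): Becker $2,716,921; Marchetti $2,865,875; Okafor $2,880,934. Sum = $8,463,730.
Sum already equals the total — no adjustment.

Becker: $2,716,921; Marchetti: $2,865,875; Okafor: $2,880,934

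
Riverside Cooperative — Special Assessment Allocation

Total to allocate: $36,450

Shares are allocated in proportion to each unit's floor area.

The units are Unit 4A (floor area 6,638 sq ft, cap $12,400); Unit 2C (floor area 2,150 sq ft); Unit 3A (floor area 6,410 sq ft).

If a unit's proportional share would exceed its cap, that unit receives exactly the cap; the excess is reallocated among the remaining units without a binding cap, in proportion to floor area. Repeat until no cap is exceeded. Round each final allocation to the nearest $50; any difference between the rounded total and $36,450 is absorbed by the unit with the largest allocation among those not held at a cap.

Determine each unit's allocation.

Floor area total: 15,198.
Proportional shares (ignoring caps): Unit 4A 15,920.19; Unit 2C 5,156.44; Unit 3A 15,373.37.
Cap binds for Unit 4A ($12,400); remaining pool $24,050 reallocated over remaining floor area 8,560.
Remaining shares: Unit 2C 6,040.60 → $6,050; Unit 3A 18,009.40 → $18,000.

Unit 4A: $12,400; Unit 2C: $6,050; Unit 3A: $18,000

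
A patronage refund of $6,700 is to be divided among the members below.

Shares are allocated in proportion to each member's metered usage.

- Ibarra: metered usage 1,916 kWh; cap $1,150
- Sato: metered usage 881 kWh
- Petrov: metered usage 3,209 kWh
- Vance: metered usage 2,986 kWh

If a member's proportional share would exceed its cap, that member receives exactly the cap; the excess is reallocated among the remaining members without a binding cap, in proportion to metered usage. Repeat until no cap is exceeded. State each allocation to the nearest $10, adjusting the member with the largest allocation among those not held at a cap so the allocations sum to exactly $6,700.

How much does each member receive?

Combined metered usage = 8,992.
Proportional shares (ignoring caps): Ibarra 1,427.62; Sato 656.44; Petrov 2,391.05; Vance 2,224.89.
Cap binds for Ibarra ($1,150); balance $5,550 reallocated over remaining metered usage 7,076.
Shares after redistribution: Sato 691.00 → $690; Petrov 2,516.95 → $2,520; Vance 2,342.04 → $2,340.

Ibarra: $1,150 | Sato: $690 | Petrov: $2,520 | Vance: $2,340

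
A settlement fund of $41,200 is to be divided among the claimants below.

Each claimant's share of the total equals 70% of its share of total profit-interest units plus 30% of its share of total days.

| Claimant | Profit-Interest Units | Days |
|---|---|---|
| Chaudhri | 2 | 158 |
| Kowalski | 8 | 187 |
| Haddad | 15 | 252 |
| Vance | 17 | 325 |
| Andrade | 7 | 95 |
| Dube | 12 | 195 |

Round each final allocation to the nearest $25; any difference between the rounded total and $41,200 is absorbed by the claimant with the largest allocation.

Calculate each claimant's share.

Chaudhri: $2,550 · Kowalski: $5,700 · Haddad: $9,650 · Vance: $11,375 · Andrade: $4,275 · Dube: $7,650

Profit-interest units total 61; days total 1,212.
Blended shares (70% profit-interest units + 30% days): Chaudhri 0.0621; Kowalski 0.1381; Haddad 0.2345; Vance 0.2755; Andrade 0.1038; Dube 0.1860.
Unrounded shares: Chaudhri 2,556.86; Kowalski 5,689.32; Haddad 9,661.70; Vance 11,351.73; Andrade 4,278.32; Dube 7,662.06.
Rounded to nearest $25: Chaudhri $2,550; Kowalski $5,700; Haddad $9,650; Vance $11,350; Andrade $4,275; Dube $7,650. Sum = $41,175.
Difference $41,200 − $41,175 = +$25 applied to largest allocation (Vance): Vance becomes $11,375.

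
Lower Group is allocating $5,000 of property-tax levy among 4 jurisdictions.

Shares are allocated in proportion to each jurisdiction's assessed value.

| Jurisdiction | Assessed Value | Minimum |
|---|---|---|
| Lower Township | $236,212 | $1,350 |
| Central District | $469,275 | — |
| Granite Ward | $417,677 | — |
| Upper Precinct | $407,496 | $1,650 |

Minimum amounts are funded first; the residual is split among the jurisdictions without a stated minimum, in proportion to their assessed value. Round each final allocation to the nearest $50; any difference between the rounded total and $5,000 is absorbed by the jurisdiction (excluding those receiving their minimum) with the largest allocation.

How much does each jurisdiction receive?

Guaranteed amounts: Lower Township $1,350; Upper Precinct $1,650. Residual $2,000.
Residual split over remaining assessed value 886,952: Central District 1,058.17 → $1,050; Granite Ward 941.83 → $950.

Lower Township: $1,350 · Central District: $1,050 · Granite Ward: $950 · Upper Precinct: $1,650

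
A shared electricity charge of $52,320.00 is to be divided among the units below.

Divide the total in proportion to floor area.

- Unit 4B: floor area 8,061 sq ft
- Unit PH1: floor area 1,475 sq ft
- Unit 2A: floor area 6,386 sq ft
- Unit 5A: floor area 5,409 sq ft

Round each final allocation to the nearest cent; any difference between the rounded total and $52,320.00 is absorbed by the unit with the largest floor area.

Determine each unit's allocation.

Unit 4B: $19,771.77 · Unit PH1: $3,617.83 · Unit 2A: $15,663.38 · Unit 5A: $13,267.02

Sum of floor area: 8,061 + 1,475 + 6,386 + 5,409 = 21,331.
Unrounded shares: Unit 4B 19,771.76504; Unit PH1 3,617.8332; Unit 2A 15,663.3782; Unit 5A 13,267.0236.
At nearest cent: Unit 4B $19,771.77; Unit PH1 $3,617.83; Unit 2A $15,663.38; Unit 5A $13,267.02. Sum = $52,320.00.
No rounding difference to absorb.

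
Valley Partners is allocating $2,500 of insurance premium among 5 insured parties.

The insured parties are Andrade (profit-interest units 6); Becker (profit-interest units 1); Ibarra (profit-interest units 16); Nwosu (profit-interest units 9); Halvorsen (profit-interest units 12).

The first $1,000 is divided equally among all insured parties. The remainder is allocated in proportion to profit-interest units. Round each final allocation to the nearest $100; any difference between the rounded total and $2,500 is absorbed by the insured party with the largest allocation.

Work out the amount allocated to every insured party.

$1,000 shared equally gives $200 per insured party.
Remainder $1,500 by profit-interest units (total 44): Andrade 204.55 → $200; Becker 34.09 → $0; Ibarra 545.45 → $500; Nwosu 306.82 → $300; Halvorsen 409.09 → $400.
Rounding difference +$100 on remainder applied to Ibarra.
Totals: Andrade $200 + $200 = $400; Becker $200 + $0 = $200; Ibarra $200 + $600 = $800; Nwosu $200 + $300 = $500; Halvorsen $200 + $400 = $600.

Andrade: $400 · Becker: $200 · Ibarra: $800 · Nwosu: $500 · Halvorsen: $600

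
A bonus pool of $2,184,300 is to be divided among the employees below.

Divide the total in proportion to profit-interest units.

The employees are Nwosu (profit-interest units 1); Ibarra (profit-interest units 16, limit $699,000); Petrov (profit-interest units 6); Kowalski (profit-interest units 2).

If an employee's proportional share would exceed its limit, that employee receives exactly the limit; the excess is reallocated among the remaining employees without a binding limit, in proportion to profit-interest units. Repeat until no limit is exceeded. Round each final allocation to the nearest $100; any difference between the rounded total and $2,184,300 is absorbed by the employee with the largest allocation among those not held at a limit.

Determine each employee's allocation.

Nwosu: $165,000 | Ibarra: $699,000 | Petrov: $990,200 | Kowalski: $330,100

Sum of profit-interest units: 25.
Unconstrained shares: Nwosu 87,372.00; Ibarra 1,397,952.00; Petrov 524,232.00; Kowalski 174,744.00.
Capped: Ibarra ($699,000); remaining pool $1,485,300 reallocated over remaining profit-interest units 9.
Shares after redistribution: Nwosu 165,033.33 → $165,000; Petrov 990,200.00 → $990,200; Kowalski 330,066.67 → $330,100.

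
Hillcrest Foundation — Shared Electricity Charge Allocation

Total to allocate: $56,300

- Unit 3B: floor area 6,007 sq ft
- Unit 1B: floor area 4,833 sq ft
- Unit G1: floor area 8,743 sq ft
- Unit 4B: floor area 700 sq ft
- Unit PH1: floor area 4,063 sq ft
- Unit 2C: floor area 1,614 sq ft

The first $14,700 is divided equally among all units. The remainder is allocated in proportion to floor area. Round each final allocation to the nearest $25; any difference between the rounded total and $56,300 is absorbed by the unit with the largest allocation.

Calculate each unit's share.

Unit 3B: $12,075; Unit 1B: $10,200; Unit G1: $16,475; Unit 4B: $3,575; Unit PH1: $8,950; Unit 2C: $5,025

$14,700 shared equally gives $2,450 per unit.
Remainder $41,600 by floor area (total 25,960): Unit 3B 9,626.01 → $9,625; Unit 1B 7,744.71 → $7,750; Unit G1 14,010.35 → $14,000; Unit 4B 1,121.73 → $1,125; Unit PH1 6,510.82 → $6,500; Unit 2C 2,586.38 → $2,575.
Rounding difference +$25 on remainder applied to Unit G1.
Totals: Unit 3B $2,450 + $9,625 = $12,075; Unit 1B $2,450 + $7,750 = $10,200; Unit G1 $2,450 + $14,025 = $16,475; Unit 4B $2,450 + $1,125 = $3,575; Unit PH1 $2,450 + $6,500 = $8,950; Unit 2C $2,450 + $2,575 = $5,025.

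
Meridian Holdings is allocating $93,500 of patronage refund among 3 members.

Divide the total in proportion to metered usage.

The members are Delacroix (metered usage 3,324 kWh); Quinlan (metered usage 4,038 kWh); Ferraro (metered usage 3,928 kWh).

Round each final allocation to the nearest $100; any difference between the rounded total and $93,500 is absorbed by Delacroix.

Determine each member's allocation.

Combined metered usage = 11,290.
Pro-rata amounts: Delacroix 3,324/11,290 × $93,500 = 27,528.26; Quinlan 4,038/11,290 × $93,500 = 33,441.36; Ferraro 3,928/11,290 × $93,500 = 32,530.38.
After rounding ($100): Delacroix $27,500; Quinlan $33,400; Ferraro $32,500. Sum = $93,400.
Difference $93,500 − $93,400 = +$100 applied to Delacroix: Delacroix becomes $27,600.

Delacroix: $27,600; Quinlan: $33,400; Ferraro: $32,500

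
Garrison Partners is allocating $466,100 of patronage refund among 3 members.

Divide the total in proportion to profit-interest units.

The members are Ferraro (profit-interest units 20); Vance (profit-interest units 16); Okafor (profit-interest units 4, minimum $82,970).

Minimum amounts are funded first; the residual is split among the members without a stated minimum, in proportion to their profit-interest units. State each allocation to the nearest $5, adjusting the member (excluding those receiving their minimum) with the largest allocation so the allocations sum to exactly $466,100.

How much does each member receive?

Fund the minimums — Okafor $82,970. Remaining pool $383,130.
Remaining pool split over remaining profit-interest units 36: Ferraro 212,850.00 → $212,850; Vance 170,280.00 → $170,280.

Ferraro: $212,850 | Vance: $170,280 | Okafor: $82,970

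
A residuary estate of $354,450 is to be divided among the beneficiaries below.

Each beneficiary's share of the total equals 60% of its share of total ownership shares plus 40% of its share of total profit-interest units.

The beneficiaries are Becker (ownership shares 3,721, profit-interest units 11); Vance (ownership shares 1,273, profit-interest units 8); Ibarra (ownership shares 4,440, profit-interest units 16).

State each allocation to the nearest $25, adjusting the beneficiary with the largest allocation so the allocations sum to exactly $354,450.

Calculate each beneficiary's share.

Ownership shares total 9,434; profit-interest units total 35.
Composite weights (60% ownership shares + 40% profit-interest units): Becker 0.3624; Vance 0.1724; Ibarra 0.4652.
Unrounded shares: Becker 128,441.67; Vance 61,104.01; Ibarra 164,904.32.
At nearest $25: Becker $128,450; Vance $61,100; Ibarra $164,900. Sum = $354,450.
Rounded total matches; no reconciliation needed.

Becker: $128,450; Vance: $61,100; Ibarra: $164,900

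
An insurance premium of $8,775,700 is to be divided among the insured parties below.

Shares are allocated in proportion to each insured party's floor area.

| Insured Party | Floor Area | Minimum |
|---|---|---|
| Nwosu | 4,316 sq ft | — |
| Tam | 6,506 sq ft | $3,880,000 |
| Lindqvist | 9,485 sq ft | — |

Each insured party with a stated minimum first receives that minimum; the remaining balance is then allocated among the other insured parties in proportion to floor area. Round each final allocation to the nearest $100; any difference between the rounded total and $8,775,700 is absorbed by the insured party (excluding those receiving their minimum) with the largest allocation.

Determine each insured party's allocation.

Nwosu: $1,531,000 | Tam: $3,880,000 | Lindqvist: $3,364,700

Fund the minimums — Tam $3,880,000. Residual $4,895,700.
Residual split over remaining floor area 13,801: Nwosu 1,531,036.97 → $1,531,000; Lindqvist 3,364,663.03 → $3,364,700.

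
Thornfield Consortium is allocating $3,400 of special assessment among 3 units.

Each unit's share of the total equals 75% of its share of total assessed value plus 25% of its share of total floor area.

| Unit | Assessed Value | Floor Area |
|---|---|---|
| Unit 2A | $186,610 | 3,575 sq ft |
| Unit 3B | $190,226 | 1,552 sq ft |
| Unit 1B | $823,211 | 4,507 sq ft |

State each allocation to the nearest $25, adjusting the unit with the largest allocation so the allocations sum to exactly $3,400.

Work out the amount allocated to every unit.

Totals — assessed value 1,200,047, floor area 9,634.
Combined weights (75% assessed value + 25% floor area): Unit 2A 0.2094; Unit 3B 0.1592; Unit 1B 0.6314.
Pro-rata amounts: Unit 2A 711.95; Unit 3B 541.15; Unit 1B 2,146.90.
After rounding ($25): Unit 2A $700; Unit 3B $550; Unit 1B $2,150. Sum = $3,400.
Sum already equals the total — no adjustment.

Unit 2A: $700 · Unit 3B: $550 · Unit 1B: $2,150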